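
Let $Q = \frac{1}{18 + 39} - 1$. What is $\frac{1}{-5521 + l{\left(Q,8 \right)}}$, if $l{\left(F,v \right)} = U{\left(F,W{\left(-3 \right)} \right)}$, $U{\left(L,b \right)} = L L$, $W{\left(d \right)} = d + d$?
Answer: $- \frac{3249}{17934593} \approx -0.00018116$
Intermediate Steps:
$W{\left(d \right)} = 2 d$
$Q = - \frac{56}{57}$ ($Q = \frac{1}{57} - 1 = - \frac{56}{57} \approx -0.98246$)
$U{\left(L,b \right)} = L^{2}$
$l{\left(F,v \right)} = F^{2}$
$\frac{1}{-5521 + l{\left(Q,8 \right)}} = \frac{1}{-5521 + \left(- \frac{56}{57}\right)^{2}} = \frac{1}{-5521 + \frac{3136}{3249}} = \frac{1}{- \frac{17934593}{3249}} = - \frac{3249}{17934593}$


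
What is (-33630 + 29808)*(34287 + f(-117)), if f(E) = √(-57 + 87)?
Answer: -131044914 - 3822*√30 ≈ -1.3107e+8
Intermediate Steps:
f(E) = √30
(-33630 + 29808)*(34287 + f(-117)) = (-33630 + 29808)*(34287 + √30) = -3822*(34287 + √30) = -131044914 - 3822*√30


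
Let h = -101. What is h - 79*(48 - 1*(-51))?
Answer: -7922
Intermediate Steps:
h - 79*(48 - 1*(-51)) = -101 - 79*(48 - 1*(-51)) = -101 - 79*(48 + 51) = -101 - 79*99 = -101 - 7821 = -7922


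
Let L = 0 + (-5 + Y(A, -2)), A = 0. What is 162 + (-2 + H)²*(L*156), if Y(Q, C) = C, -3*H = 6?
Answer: -17310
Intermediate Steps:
H = -2 (H = -⅓*6 = -2)
L = -7 (L = 0 + (-5 - 2) = 0 - 7 = -7)
162 + (-2 + H)²*(L*156) = 162 + (-2 - 2)²*(-7*156) = 162 + (-4)²*(-1092) = 162 + 16*(-1092) = 162 - 17472 = -17310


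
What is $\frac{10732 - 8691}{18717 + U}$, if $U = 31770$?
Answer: $\frac{2041}{50487} \approx 0.040426$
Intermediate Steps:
$\frac{10732 - 8691}{18717 + U} = \frac{10732 - 8691}{18717 + 31770} = \frac{2041}{50487}$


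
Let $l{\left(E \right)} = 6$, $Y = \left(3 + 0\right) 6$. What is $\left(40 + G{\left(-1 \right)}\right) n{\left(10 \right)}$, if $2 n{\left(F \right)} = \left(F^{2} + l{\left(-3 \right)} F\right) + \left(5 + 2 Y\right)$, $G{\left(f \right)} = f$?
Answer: $\frac{7839}{2} \approx 3919.5$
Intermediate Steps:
$Y = 18$ ($Y = 3 \cdot 6 = 18$)
$n{\left(F \right)} = \frac{41}{2} + \frac{F^{2}}{2} + 3 F$ ($n{\left(F \right)} = \frac{\left(F^{2} + 6 F\right) + \left(5 + 2 \cdot 18\right)}{2} = \frac{\left(F^{2} + 6 F\right) + \left(5 + 36\right)}{2} = \frac{\left(F^{2} + 6 F\right) + 41}{2} = \frac{41 + F^{2} + 6 F}{2} = \frac{41}{2} + \frac{F^{2}}{2} + 3 F$)
$\left(40 + G{\left(-1 \right)}\right) n{\left(10 \right)} = \left(40 - 1\right) \left(\frac{41}{2} + \frac{10^{2}}{2} + 3 \cdot 10\right) = 39 \left(\frac{41}{2} + \frac{1}{2} \cdot 100 + 30\right) = 39 \left(\frac{41}{2} + 50 + 30\right) = 39 \cdot \frac{201}{2} = \frac{7839}{2}$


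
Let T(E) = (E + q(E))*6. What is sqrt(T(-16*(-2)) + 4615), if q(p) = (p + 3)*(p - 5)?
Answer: sqrt(10477) ≈ 102.36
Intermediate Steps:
q(p) = (-5 + p)*(3 + p) (q(p) = (3 + p)*(-5 + p) = (-5 + p)*(3 + p))
T(E) = -90 - 6*E + 6*E**2 (T(E) = (E + (-15 + E**2 - 2*E))*6 = (-15 + E**2 - E)*6 = -90 - 6*E + 6*E**2)
sqrt(T(-16*(-2)) + 4615) = sqrt((-90 - (-96)*(-2) + 6*(-16*(-2))**2) + 4615) = sqrt((-90 - 6*32 + 6*32**2) + 4615) = sqrt((-90 - 192 + 6*1024) + 4615) = sqrt((-90 - 192 + 6144) + 4615) = sqrt(5862 + 4615) = sqrt(10477)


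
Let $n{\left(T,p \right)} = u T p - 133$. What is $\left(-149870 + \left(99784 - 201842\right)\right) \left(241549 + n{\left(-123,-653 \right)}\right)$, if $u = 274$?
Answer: $-5605101228816$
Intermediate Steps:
$n{\left(T,p \right)} = -133 + 274 T p$ ($n{\left(T,p \right)} = 274 T p - 133 = -133 + 274 T p$)
$\left(-149870 + \left(99784 - 201842\right)\right) \left(241549 + n{\left(-123,-653 \right)}\right) = \left(-149870 + \left(99784 - 201842\right)\right) \left(241549 - \left(133 + 33702 \left(-653\right)\right)\right) = \left(-149870 + \left(99784 - 201842\right)\right) \left(241549 + \left(-133 + 22007406\right)\right) = \left(-149870 - 102058\right) \left(241549 + 22007273\right) = \left(-251928\right) 22248822 = -5605101228816$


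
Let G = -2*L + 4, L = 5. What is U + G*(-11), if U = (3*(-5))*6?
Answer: -24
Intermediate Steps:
U = -90 (U = -15*6 = -90)
G = -6 (G = -2*5 + 4 = -10 + 4 = -6)
U + G*(-11) = -90 - 6*(-11) = -90 + 66 = -24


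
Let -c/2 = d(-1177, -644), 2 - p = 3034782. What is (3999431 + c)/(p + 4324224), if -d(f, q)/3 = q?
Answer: 3995567/1289444 ≈ 3.0987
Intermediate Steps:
d(f, q) = -3*q
p = -3034780 (p = 2 - 1*3034782 = 2 - 3034782 = -3034780)
c = -3864 (c = -(-6)*(-644) = -2*1932 = -3864)
(3999431 + c)/(p + 4324224) = (3999431 - 3864)/(-3034780 + 4324224) = 3995567/1289444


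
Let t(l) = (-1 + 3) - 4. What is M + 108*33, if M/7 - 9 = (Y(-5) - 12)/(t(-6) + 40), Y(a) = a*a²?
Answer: 136867/38 ≈ 3601.8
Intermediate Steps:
t(l) = -2 (t(l) = 2 - 4 = -2)
Y(a) = a³
M = 1435/38 (M = 63 + 7*(((-5)³ - 12)/(-2 + 40)) = 63 + 7*((-125 - 12)/38) = 63 + 7*(-137*1/38) = 63 + 7*(-137/38) = 63 - 959/38 = 1435/38 ≈ 37.763)
M + 108*33 = 1435/38 + 108*33 = 1435/38 + 3564 = 136867/38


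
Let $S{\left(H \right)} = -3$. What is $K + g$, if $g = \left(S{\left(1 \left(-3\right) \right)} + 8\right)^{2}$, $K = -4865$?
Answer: $-4840$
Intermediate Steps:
$g = 25$ ($g = \left(-3 + 8\right)^{2} = 5^{2} = 25$)
$K + g = -4865 + 25 = -4840$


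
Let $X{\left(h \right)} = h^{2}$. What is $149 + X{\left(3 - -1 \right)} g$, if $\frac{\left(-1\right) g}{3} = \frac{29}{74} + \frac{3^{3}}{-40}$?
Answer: $\frac{30079}{185} \approx 162.59$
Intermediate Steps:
$g = \frac{1257}{1480}$ ($g = - 3 \left(\frac{29}{74} + \frac{3^{3}}{-40}\right) = - 3 \left(29 \cdot \frac{1}{74} + 27 \left(- \frac{1}{40}\right)\right) = - 3 \left(\frac{29}{74} - \frac{27}{40}\right) = \left(-3\right) \left(- \frac{419}{1480}\right) = \frac{1257}{1480} \approx 0.84932$)
$149 + X{\left(3 - -1 \right)} g = 149 + \left(3 - -1\right)^{2} \cdot \frac{1257}{1480} = 149 + \left(3 + 1\right)^{2} \cdot \frac{1257}{1480} = 149 + 4^{2} \cdot \frac{1257}{1480} = 149 + 16 \cdot \frac{1257}{1480} = 149 + \frac{2514}{185} = \frac{30079}{185}$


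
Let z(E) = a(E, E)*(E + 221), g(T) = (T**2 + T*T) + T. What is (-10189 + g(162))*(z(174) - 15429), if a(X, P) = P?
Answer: 2263213761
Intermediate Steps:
g(T) = T + 2*T**2 (g(T) = (T**2 + T**2) + T = 2*T**2 + T = T + 2*T**2)
z(E) = E*(221 + E) (z(E) = E*(E + 221) = E*(221 + E))
(-10189 + g(162))*(z(174) - 15429) = (-10189 + 162*(1 + 2*162))*(174*(221 + 174) - 15429) = (-10189 + 162*(1 + 324))*(174*395 - 15429) = (-10189 + 162*325)*(68730 - 15429) = (-10189 + 52650)*53301 = 42461*53301 = 2263213761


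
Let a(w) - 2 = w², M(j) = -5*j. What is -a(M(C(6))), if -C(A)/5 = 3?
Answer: -5627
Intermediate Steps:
C(A) = -15 (C(A) = -5*3 = -15)
a(w) = 2 + w²
-a(M(C(6))) = -(2 + (-5*(-15))²) = -(2 + 75²) = -(2 + 5625) = -1*5627 = -5627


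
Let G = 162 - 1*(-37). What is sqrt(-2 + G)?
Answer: sqrt(197) ≈ 14.036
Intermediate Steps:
G = 199 (G = 162 + 37 = 199)
sqrt(-2 + G) = sqrt(-2 + 199) = sqrt(197)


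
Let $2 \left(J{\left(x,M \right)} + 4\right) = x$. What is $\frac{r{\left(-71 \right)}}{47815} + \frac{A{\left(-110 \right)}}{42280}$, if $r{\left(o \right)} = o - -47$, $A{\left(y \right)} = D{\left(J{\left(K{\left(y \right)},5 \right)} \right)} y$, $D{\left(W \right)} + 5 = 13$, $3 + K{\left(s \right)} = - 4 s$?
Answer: $- \frac{1077298}{50540455} \approx -0.021316$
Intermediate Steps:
$K{\left(s \right)} = -3 - 4 s$
$J{\left(x,M \right)} = -4 + \frac{x}{2}$
$D{\left(W \right)} = 8$ ($D{\left(W \right)} = -5 + 13 = 8$)
$A{\left(y \right)} = 8 y$
$r{\left(o \right)} = 47 + o$ ($r{\left(o \right)} = o + 47 = 47 + o$)
$\frac{r{\left(-71 \right)}}{47815} + \frac{A{\left(-110 \right)}}{42280} = \frac{47 - 71}{47815} + \frac{8 \left(-110\right)}{42280} = \left(-24\right) \frac{1}{47815} - \frac{22}{1057} = - \frac{24}{47815} - \frac{22}{1057} = - \frac{1077298}{50540455}$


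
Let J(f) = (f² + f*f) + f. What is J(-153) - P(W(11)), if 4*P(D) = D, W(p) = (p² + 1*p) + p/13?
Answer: 2424853/52 ≈ 46632.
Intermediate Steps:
W(p) = p² + 14*p/13 (W(p) = (p² + p) + p*(1/13) = (p + p²) + p/13 = p² + 14*p/13)
J(f) = f + 2*f² (J(f) = (f² + f²) + f = 2*f² + f = f + 2*f²)
P(D) = D/4
J(-153) - P(W(11)) = -153*(1 + 2*(-153)) - (1/13)*11*(14 + 13*11)/4 = -153*(1 - 306) - (1/13)*11*(14 + 143)/4 = -153*(-305) - (1/13)*11*157/4 = 46665 - 1727/(4*13) = 46665 - 1*1727/52 = 46665 - 1727/52 = 2424853/52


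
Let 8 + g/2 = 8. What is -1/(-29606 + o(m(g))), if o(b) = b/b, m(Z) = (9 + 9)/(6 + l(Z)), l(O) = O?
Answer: 1/29605 ≈ 3.3778e-5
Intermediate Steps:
g = 0 (g = -16 + 2*8 = -16 + 16 = 0)
m(Z) = 18/(6 + Z) (m(Z) = (9 + 9)/(6 + Z) = 18/(6 + Z))
o(b) = 1
-1/(-29606 + o(m(g))) = -1/(-29606 + 1) = -1/(-29605) = -1*(-1/29605) = 1/29605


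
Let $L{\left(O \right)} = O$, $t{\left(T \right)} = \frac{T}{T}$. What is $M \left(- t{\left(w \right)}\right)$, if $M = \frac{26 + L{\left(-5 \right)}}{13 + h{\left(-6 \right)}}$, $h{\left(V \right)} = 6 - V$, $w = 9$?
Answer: $- \frac{21}{25} \approx -0.84$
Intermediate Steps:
$t{\left(T \right)} = 1$
$M = \frac{21}{25}$ ($M = \frac{26 - 5}{13 + \left(6 - -6\right)} = \frac{21}{13 + \left(6 + 6\right)} = \frac{21}{13 + 12} = \frac{21}{25} \approx 0.84$)
$M \left(- t{\left(w \right)}\right) = \frac{21 \left(\left(-1\right) 1\right)}{25} = \frac{21}{25} \left(-1\right) = - \frac{21}{25}$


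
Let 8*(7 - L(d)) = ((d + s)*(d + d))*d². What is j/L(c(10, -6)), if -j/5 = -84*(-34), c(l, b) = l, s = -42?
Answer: -280/157 ≈ -1.7834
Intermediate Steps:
L(d) = 7 - d³*(-42 + d)/4 (L(d) = 7 - (d - 42)*(d + d)*d²/8 = 7 - (-42 + d)*(2*d)*d²/8 = 7 - 2*d*(-42 + d)*d²/8 = 7 - d³*(-42 + d)/4)
j = -14280 (j = -(-420)*(-34) = -5*2856 = -14280)
j/L(c(10, -6)) = -14280/(7 - ¼*10⁴ + (21/2)*10³) = -14280/(7 - ¼*10000 + (21/2)*1000) = -14280/(7 - 2500 + 10500) = -14280/8007 = -14280*1/8007 = -280/157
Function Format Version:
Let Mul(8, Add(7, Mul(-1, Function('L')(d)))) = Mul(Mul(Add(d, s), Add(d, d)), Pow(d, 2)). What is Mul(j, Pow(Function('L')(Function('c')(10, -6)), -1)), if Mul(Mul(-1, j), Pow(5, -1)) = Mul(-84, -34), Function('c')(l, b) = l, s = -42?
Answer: Rational(-280, 157) ≈ -1.7834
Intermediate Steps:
Function('L')(d) = Add(7, Mul(Rational(-1, 4), Pow(d, 3), Add(-42, d))) (Function('L')(d) = Add(7, Mul(Rational(-1, 8), Mul(Mul(Add(d, -42), Add(d, d)), Pow(d, 2)))) = Add(7, Mul(Rational(-1, 8), Mul(Mul(Add(-42, d), Mul(2, d)), Pow(d, 2)))) = Add(7, Mul(Rational(-1, 8), Mul(Mul(2, d, Add(-42, d)), Pow(d, 2)))) = Add(7, Mul(Rational(-1, 8), Mul(2, Pow(d, 3), Add(-42, d)))) = Add(7, Mul(Rational(-1, 4), Pow(d, 3), Add(-42, d))))
j = -14280 (j = Mul(-5, Mul(-84, -34)) = Mul(-5, 2856) = -14280)
Mul(j, Pow(Function('L')(Function('c')(10, -6)), -1)) = Mul(-14280, Pow(Add(7, Mul(Rational(-1, 4), Pow(10, 4)), Mul(Rational(21, 2), Pow(10, 3))), -1)) = Mul(-14280, Pow(Add(7, Mul(Rational(-1, 4), 10000), Mul(Rational(21, 2), 1000)), -1)) = Mul(-14280, Pow(Add(7, -2500, 10500), -1)) = Mul(-14280, Pow(8007, -1)) = Mul(-14280, Rational(1, 8007)) = Rational(-280, 157)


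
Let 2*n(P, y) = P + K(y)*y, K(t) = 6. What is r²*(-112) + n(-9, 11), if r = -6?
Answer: -8007/2 ≈ -4003.5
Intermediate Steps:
n(P, y) = P/2 + 3*y (n(P, y) = (P + 6*y)/2 = P/2 + 3*y)
r²*(-112) + n(-9, 11) = (-6)²*(-112) + ((½)*(-9) + 3*11) = 36*(-112) + (-9/2 + 33) = -4032 + 57/2 = -8007/2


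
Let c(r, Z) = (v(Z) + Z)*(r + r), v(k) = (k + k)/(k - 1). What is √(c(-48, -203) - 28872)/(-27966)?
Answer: -I*√691798/237711 ≈ -0.003499*I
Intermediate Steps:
v(k) = 2*k/(-1 + k) (v(k) = (2*k)/(-1 + k) = 2*k/(-1 + k))
c(r, Z) = 2*r*(Z + 2*Z/(-1 + Z)) (c(r, Z) = (2*Z/(-1 + Z) + Z)*(r + r) = (Z + 2*Z/(-1 + Z))*(2*r) = 2*r*(Z + 2*Z/(-1 + Z)))
√(c(-48, -203) - 28872)/(-27966) = √(2*(-203)*(-48)*(1 - 203)/(-1 - 203) - 28872)/(-27966) = √(2*(-203)*(-48)*(-202)/(-204) - 28872)*(-1/27966) = √(2*(-203)*(-48)*(-1/204)*(-202) - 28872)*(-1/27966) = √(328048/17 - 28872)*(-1/27966) = √(-162776/17)*(-1/27966) = (2*I*√691798/17)*(-1/27966) = -I*√691798/237711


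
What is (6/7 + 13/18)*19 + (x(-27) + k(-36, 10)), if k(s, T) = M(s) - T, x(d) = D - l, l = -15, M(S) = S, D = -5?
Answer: -755/126 ≈ -5.9921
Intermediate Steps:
x(d) = 10 (x(d) = -5 - 1*(-15) = -5 + 15 = 10)
k(s, T) = s - T
(6/7 + 13/18)*19 + (x(-27) + k(-36, 10)) = (6/7 + 13/18)*19 + (10 + (-36 - 1*10)) = (6*(⅐) + 13*(1/18))*19 + (10 + (-36 - 10)) = (6/7 + 13/18)*19 + (10 - 46) = (199/126)*19 - 36 = 3781/126 - 36 = -755/126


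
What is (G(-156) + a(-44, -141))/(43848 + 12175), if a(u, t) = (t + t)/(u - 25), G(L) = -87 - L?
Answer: 1681/1288529 ≈ 0.0013046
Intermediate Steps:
a(u, t) = 2*t/(-25 + u) (a(u, t) = (2*t)/(-25 + u) = 2*t/(-25 + u))
(G(-156) + a(-44, -141))/(43848 + 12175) = ((-87 - 1*(-156)) + 2*(-141)/(-25 - 44))/(43848 + 12175) = ((-87 + 156) + 2*(-141)/(-69))/56023 = (69 + 2*(-141)*(-1/69))*(1/56023) = (69 + 94/23)*(1/56023) = (1681/23)*(1/56023) = 1681/1288529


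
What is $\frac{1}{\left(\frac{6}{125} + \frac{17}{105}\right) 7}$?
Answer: $\frac{375}{551} \approx 0.68058$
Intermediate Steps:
$\frac{1}{\left(\frac{6}{125} + \frac{17}{105}\right) 7} = \frac{1}{\frac{551}{2625} \cdot 7} = \frac{1}{\frac{551}{375}} = \frac{375}{551}$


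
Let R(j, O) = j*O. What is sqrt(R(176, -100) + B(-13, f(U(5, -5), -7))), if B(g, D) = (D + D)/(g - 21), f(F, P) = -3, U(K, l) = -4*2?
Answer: I*sqrt(5086349)/17 ≈ 132.66*I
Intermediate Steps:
U(K, l) = -8
B(g, D) = 2*D/(-21 + g) (B(g, D) = (2*D)/(-21 + g) = 2*D/(-21 + g))
R(j, O) = O*j
sqrt(R(176, -100) + B(-13, f(U(5, -5), -7))) = sqrt(-100*176 + 2*(-3)/(-21 - 13)) = sqrt(-17600 + 2*(-3)/(-34)) = sqrt(-17600 + 2*(-3)*(-1/34)) = sqrt(-17600 + 3/17) = sqrt(-299197/17) = I*sqrt(5086349)/17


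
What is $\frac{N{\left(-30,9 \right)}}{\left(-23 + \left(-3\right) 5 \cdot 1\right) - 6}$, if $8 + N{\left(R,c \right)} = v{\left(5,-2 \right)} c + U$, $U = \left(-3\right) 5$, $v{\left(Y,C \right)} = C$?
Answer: $\frac{41}{44} \approx 0.93182$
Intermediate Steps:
$U = -15$
$N{\left(R,c \right)} = -23 - 2 c$ ($N{\left(R,c \right)} = -8 - \left(15 + 2 c\right) = -23 - 2 c$)
$\frac{N{\left(-30,9 \right)}}{\left(-23 + \left(-3\right) 5 \cdot 1\right) - 6} = \frac{-23 - 18}{\left(-23 + \left(-3\right) 5 \cdot 1\right) - 6} = \frac{-23 - 18}{\left(-23 - 15\right) - 6} = \frac{1}{\left(-23 - 15\right) - 6} \left(-41\right) = \frac{1}{-38 - 6} \left(-41\right) = \frac{1}{-44} \left(-41\right) = \left(- \frac{1}{44}\right) \left(-41\right) = \frac{41}{44}$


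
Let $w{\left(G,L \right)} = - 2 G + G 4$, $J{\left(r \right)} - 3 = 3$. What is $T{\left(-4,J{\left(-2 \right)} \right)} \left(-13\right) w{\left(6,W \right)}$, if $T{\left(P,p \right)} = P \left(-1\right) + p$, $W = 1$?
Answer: $-1560$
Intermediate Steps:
$J{\left(r \right)} = 6$ ($J{\left(r \right)} = 3 + 3 = 6$)
$T{\left(P,p \right)} = p - P$ ($T{\left(P,p \right)} = - P + p = p - P$)
$w{\left(G,L \right)} = 2 G$ ($w{\left(G,L \right)} = - 2 G + 4 G = 2 G$)
$T{\left(-4,J{\left(-2 \right)} \right)} \left(-13\right) w{\left(6,W \right)} = \left(6 - -4\right) \left(-13\right) 2 \cdot 6 = \left(6 + 4\right) \left(-13\right) 12 = 10 \left(-13\right) 12 = \left(-130\right) 12 = -1560$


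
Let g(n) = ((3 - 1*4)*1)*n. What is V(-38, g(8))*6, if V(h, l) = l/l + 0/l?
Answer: 6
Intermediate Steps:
g(n) = -n (g(n) = ((3 - 4)*1)*n = (-1*1)*n = -n)
V(h, l) = 1 (V(h, l) = 1 + 0 = 1)
V(-38, g(8))*6 = 1*6 = 6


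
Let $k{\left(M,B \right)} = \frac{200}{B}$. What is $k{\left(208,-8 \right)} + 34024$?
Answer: $33999$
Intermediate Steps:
$k{\left(208,-8 \right)} + 34024 = \frac{200}{-8} + 34024 = 200 \left(- \frac{1}{8}\right) + 34024 = -25 + 34024 = 33999$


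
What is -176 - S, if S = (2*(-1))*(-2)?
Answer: -180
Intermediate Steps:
S = 4 (S = -2*(-2) = 4)
-176 - S = -176 - 1*4 = -176 - 4 = -180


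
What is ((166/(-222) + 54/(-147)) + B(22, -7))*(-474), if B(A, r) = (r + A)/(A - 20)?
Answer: -5486945/1813 ≈ -3026.4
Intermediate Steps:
B(A, r) = (A + r)/(-20 + A)
((166/(-222) + 54/(-147)) + B(22, -7))*(-474) = ((166/(-222) + 54/(-147)) + (22 - 7)/(-20 + 22))*(-474) = ((166*(-1/222) + 54*(-1/147)) + 15/2)*(-474) = ((-83/111 - 18/49) + (1/2)*15)*(-474) = (-6065/5439 + 15/2)*(-474) = (69455/10878)*(-474) = -5486945/1813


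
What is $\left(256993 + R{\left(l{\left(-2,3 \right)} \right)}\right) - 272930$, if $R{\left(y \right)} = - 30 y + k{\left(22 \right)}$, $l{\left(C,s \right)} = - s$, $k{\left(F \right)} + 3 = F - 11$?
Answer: $-15839$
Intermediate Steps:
$k{\left(F \right)} = -14 + F$ ($k{\left(F \right)} = -3 + \left(F - 11\right) = -3 + \left(-11 + F\right) = -14 + F$)
$R{\left(y \right)} = 8 - 30 y$ ($R{\left(y \right)} = - 30 y + \left(-14 + 22\right) = - 30 y + 8 = 8 - 30 y$)
$\left(256993 + R{\left(l{\left(-2,3 \right)} \right)}\right) - 272930 = \left(256993 - \left(-8 + 30 \left(\left(-1\right) 3\right)\right)\right) - 272930 = \left(256993 + \left(8 - -90\right)\right) - 272930 = \left(256993 + \left(8 + 90\right)\right) - 272930 = \left(256993 + 98\right) - 272930 = 257091 - 272930 = -15839$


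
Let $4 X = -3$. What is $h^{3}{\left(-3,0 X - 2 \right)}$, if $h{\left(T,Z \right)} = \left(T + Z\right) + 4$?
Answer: $-1$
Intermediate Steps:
$X = - \frac{3}{4}$ ($X = \frac{1}{4} \left(-3\right) = - \frac{3}{4} \approx -0.75$)
$h{\left(T,Z \right)} = 4 + T + Z$
$h^{3}{\left(-3,0 X - 2 \right)} = \left(4 - 3 + \left(0 \left(- \frac{3}{4}\right) - 2\right)\right)^{3} = \left(4 - 3 + \left(0 - 2\right)\right)^{3} = \left(4 - 3 - 2\right)^{3} = \left(-1\right)^{3} = -1$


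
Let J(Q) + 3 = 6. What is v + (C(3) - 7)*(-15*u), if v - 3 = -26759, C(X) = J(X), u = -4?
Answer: -26996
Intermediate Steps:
J(Q) = 3 (J(Q) = -3 + 6 = 3)
C(X) = 3
v = -26756 (v = 3 - 26759 = -26756)
v + (C(3) - 7)*(-15*u) = -26756 + (3 - 7)*(-15*(-4)) = -26756 - 4*60 = -26756 - 240 = -26996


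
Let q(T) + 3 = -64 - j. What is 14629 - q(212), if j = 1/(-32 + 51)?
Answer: 279225/19 ≈ 14696.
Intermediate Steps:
j = 1/19 ≈ 0.052632
q(T) = -1274/19 (q(T) = -3 + (-64 - 1*1/19) = -3 + (-64 - 1/19) = -3 - 1217/19 = -1274/19)
14629 - q(212) = 14629 - 1*(-1274/19) = 14629 + 1274/19 = 279225/19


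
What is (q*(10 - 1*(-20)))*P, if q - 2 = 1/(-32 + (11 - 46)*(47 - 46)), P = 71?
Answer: 283290/67 ≈ 4228.2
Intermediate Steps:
q = 133/67 (q = 2 + 1/(-32 + (11 - 46)*(47 - 46)) = 2 + 1/(-32 - 35*1) = 2 + 1/(-32 - 35) = 2 + 1/(-67) = 2 - 1/67 = 133/67 ≈ 1.9851)
(q*(10 - 1*(-20)))*P = (133*(10 - 1*(-20))/67)*71 = (133*(10 + 20)/67)*71 = ((133/67)*30)*71 = (3990/67)*71 = 283290/67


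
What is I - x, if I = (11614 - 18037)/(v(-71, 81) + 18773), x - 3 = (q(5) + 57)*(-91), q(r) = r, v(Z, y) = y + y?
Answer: 106768042/18935 ≈ 5638.7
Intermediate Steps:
v(Z, y) = 2*y
x = -5639 (x = 3 + (5 + 57)*(-91) = 3 + 62*(-91) = 3 - 5642 = -5639)
I = -6423/18935 (I = (11614 - 18037)/(2*81 + 18773) = -6423/(162 + 18773) = -6423/18935 ≈ -0.33921)
I - x = -6423/18935 - 1*(-5639) = -6423/18935 + 5639 = 106768042/18935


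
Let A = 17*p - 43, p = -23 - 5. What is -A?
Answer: 519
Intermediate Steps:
p = -28
A = -519 (A = 17*(-28) - 43 = -476 - 43 = -519)
-A = -1*(-519) = 519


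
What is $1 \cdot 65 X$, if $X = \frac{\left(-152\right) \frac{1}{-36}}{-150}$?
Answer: $- \frac{247}{135} \approx -1.8296$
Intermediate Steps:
$X = - \frac{19}{675}$ ($X = \left(-152\right) \left(- \frac{1}{36}\right) \left(- \frac{1}{150}\right) = \frac{38}{9} \left(- \frac{1}{150}\right) = - \frac{19}{675} \approx -0.028148$)
$1 \cdot 65 X = 1 \cdot 65 \left(- \frac{19}{675}\right) = 65 \left(- \frac{19}{675}\right) = - \frac{247}{135}$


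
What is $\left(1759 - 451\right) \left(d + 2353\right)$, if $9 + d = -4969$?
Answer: $-3433500$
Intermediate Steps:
$d = -4978$ ($d = -9 - 4969 = -4978$)
$\left(1759 - 451\right) \left(d + 2353\right) = \left(1759 - 451\right) \left(-4978 + 2353\right) = 1308 \left(-2625\right) = -3433500$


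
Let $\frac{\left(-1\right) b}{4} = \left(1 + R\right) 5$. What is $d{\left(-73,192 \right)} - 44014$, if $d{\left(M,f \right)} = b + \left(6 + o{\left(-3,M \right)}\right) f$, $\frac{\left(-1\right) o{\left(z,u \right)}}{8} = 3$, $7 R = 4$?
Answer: $- \frac{332510}{7} \approx -47501.0$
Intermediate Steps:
$R = \frac{4}{7}$ ($R = \frac{1}{7} \cdot 4 = \frac{4}{7} \approx 0.57143$)
$o{\left(z,u \right)} = -24$ ($o{\left(z,u \right)} = \left(-8\right) 3 = -24$)
$b = - \frac{220}{7}$ ($b = - 4 \left(1 + \frac{4}{7}\right) 5 = - 4 \cdot \frac{11}{7} \cdot 5 = \left(-4\right) \frac{55}{7} = - \frac{220}{7} \approx -31.429$)
$d{\left(M,f \right)} = - \frac{220}{7} - 18 f$ ($d{\left(M,f \right)} = - \frac{220}{7} + \left(6 - 24\right) f = - \frac{220}{7} - 18 f$)
$d{\left(-73,192 \right)} - 44014 = \left(- \frac{220}{7} - 3456\right) - 44014 = - \frac{24412}{7} - 44014 = - \frac{332510}{7}$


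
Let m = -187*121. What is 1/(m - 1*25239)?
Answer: -1/47866 ≈ -2.0892e-5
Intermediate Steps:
m = -22627
1/(m - 1*25239) = 1/(-22627 - 1*25239) = 1/(-22627 - 25239) = 1/(-47866) = -1/47866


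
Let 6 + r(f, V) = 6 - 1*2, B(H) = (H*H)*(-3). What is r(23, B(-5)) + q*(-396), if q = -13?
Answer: 5146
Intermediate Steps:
B(H) = -3*H² (B(H) = H²*(-3) = -3*H²)
r(f, V) = -2 (r(f, V) = -6 + (6 - 1*2) = -6 + (6 - 2) = -6 + 4 = -2)
r(23, B(-5)) + q*(-396) = -2 - 13*(-396) = -2 + 5148 = 5146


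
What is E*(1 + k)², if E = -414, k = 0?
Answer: -414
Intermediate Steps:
E*(1 + k)² = -414*(1 + 0)² = -414*1² = -414*1 = -414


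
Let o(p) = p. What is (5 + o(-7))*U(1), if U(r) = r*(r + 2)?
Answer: -6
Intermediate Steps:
U(r) = r*(2 + r)
(5 + o(-7))*U(1) = (5 - 7)*(1*(2 + 1)) = -2*3 = -6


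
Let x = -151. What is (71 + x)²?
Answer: 6400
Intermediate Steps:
(71 + x)² = (71 - 151)² = (-80)² = 6400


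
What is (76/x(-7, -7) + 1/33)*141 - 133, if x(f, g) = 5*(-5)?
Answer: -153276/275 ≈ -557.37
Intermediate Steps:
x(f, g) = -25
(76/x(-7, -7) + 1/33)*141 - 133 = (76/(-25) + 1/33)*141 - 133 = (76*(-1/25) + 1*(1/33))*141 - 133 = (-76/25 + 1/33)*141 - 133 = -2483/825*141 - 133 = -116701/275 - 133 = -153276/275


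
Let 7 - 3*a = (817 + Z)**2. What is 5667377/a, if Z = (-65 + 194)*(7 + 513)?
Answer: -5667377/1536667534 ≈ -0.0036881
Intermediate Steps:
Z = 67080 (Z = 129*520 = 67080)
a = -1536667534 (a = 7/3 - (817 + 67080)**2/3 = 7/3 - 1/3*67897**2 = 7/3 - 1/3*4610002609 = 7/3 - 4610002609/3 = -1536667534)
5667377/a = 5667377/(-1536667534) = 5667377*(-1/1536667534) = -5667377/1536667534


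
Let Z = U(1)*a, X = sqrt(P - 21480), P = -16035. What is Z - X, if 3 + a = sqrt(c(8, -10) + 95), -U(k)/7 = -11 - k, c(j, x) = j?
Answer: -252 + 84*sqrt(103) - I*sqrt(37515) ≈ 600.51 - 193.69*I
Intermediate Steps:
X = I*sqrt(37515) (X = sqrt(-16035 - 21480) = sqrt(-37515) = I*sqrt(37515) ≈ 193.69*I)
U(k) = 77 + 7*k (U(k) = -7*(-11 - k) = 77 + 7*k)
a = -3 + sqrt(103) (a = -3 + sqrt(8 + 95) = -3 + sqrt(103) ≈ 7.1489)
Z = -252 + 84*sqrt(103) (Z = (77 + 7*1)*(-3 + sqrt(103)) = (77 + 7)*(-3 + sqrt(103)) = 84*(-3 + sqrt(103)) = -252 + 84*sqrt(103) ≈ 600.51)
Z - X = (-252 + 84*sqrt(103)) - I*sqrt(37515) = -252 + 84*sqrt(103) - I*sqrt(37515)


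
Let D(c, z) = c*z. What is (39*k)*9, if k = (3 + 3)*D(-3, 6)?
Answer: -37908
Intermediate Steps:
k = -108 (k = (3 + 3)*(-3*6) = 6*(-18) = -108)
(39*k)*9 = (39*(-108))*9 = -4212*9 = -37908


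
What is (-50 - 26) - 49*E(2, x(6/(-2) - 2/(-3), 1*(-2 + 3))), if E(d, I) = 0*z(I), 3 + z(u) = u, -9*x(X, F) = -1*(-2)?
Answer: -76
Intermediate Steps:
x(X, F) = -2/9 (x(X, F) = -(-1)*(-2)/9 = -⅑*2 = -2/9)
z(u) = -3 + u
E(d, I) = 0 (E(d, I) = 0*(-3 + I) = 0)
(-50 - 26) - 49*E(2, x(6/(-2) - 2/(-3), 1*(-2 + 3))) = (-50 - 26) - 49*0 = -76 + 0 = -76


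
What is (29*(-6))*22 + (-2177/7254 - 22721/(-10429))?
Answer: -289453611647/75651966 ≈ -3826.1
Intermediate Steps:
(29*(-6))*22 + (-2177/7254 - 22721/(-10429)) = -174*22 + (-2177*1/7254 - 22721*(-1/10429)) = -3828 + (-2177/7254 + 22721/10429) = -3828 + 142114201/75651966 = -289453611647/75651966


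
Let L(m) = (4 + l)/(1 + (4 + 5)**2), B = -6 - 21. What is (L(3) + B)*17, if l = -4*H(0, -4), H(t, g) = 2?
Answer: -18853/41 ≈ -459.83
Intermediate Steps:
B = -27
l = -8 (l = -4*2 = -8)
L(m) = -2/41 (L(m) = (4 - 8)/(1 + (4 + 5)**2) = -4/(1 + 9**2) = -4/(1 + 81) = -4/82 = -4*1/82 = -2/41)
(L(3) + B)*17 = (-2/41 - 27)*17 = -1109/41*17 = -18853/41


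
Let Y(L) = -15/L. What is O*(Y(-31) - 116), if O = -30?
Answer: 107430/31 ≈ 3465.5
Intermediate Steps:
O*(Y(-31) - 116) = -30*(-15/(-31) - 116) = -30*(-15*(-1/31) - 116) = -30*(15/31 - 116) = -30*(-3581/31) = 107430/31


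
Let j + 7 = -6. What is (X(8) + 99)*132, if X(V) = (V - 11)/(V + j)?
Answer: 65736/5 ≈ 13147.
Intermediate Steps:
j = -13 (j = -7 - 6 = -13)
X(V) = (-11 + V)/(-13 + V) (X(V) = (V - 11)/(V - 13) = (-11 + V)/(-13 + V))
(X(8) + 99)*132 = ((-11 + 8)/(-13 + 8) + 99)*132 = (-3/(-5) + 99)*132 = (-⅕*(-3) + 99)*132 = (⅗ + 99)*132 = (498/5)*132 = 65736/5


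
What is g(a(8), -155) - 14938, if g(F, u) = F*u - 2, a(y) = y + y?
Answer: -17420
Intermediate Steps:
a(y) = 2*y
g(F, u) = -2 + F*u
g(a(8), -155) - 14938 = (-2 + (2*8)*(-155)) - 14938 = (-2 + 16*(-155)) - 14938 = (-2 - 2480) - 14938 = -2482 - 14938 = -17420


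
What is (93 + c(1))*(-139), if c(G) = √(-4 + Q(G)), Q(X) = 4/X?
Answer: -12927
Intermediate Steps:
c(G) = √(-4 + 4/G)
(93 + c(1))*(-139) = (93 + 2*√((1 - 1*1)/1))*(-139) = (93 + 2*√(1*(1 - 1)))*(-139) = (93 + 2*√(1*0))*(-139) = (93 + 2*√0)*(-139) = (93 + 2*0)*(-139) = (93 + 0)*(-139) = 93*(-139) = -12927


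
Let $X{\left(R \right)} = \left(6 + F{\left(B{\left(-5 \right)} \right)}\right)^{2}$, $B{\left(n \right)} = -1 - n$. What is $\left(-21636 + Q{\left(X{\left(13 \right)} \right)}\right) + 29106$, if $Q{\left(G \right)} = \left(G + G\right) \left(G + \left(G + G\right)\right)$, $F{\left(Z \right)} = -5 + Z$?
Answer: $11220$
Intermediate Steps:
$X{\left(R \right)} = 25$ ($X{\left(R \right)} = \left(6 - 1\right)^{2} = 5^{2} = 25$)
$Q{\left(G \right)} = 6 G^{2}$ ($Q{\left(G \right)} = 2 G \left(G + 2 G\right) = 2 G 3 G = 6 G^{2}$)
$\left(-21636 + Q{\left(X{\left(13 \right)} \right)}\right) + 29106 = \left(-21636 + 6 \cdot 25^{2}\right) + 29106 = \left(-21636 + 6 \cdot 625\right) + 29106 = \left(-21636 + 3750\right) + 29106 = -17886 + 29106 = 11220$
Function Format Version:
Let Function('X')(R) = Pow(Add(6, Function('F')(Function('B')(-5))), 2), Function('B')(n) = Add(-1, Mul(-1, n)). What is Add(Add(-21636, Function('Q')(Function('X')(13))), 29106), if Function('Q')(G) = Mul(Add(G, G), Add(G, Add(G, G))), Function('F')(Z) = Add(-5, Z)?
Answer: 11220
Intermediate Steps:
Function('X')(R) = 25 (Function('X')(R) = Pow(Add(6, Add(-5, Add(-1, Mul(-1, -5)))), 2) = Pow(Add(6, Add(-5, Add(-1, 5))), 2) = Pow(Add(6, Add(-5, 4)), 2) = Pow(Add(6, -1), 2) = Pow(5, 2) = 25)
Function('Q')(G) = Mul(6, Pow(G, 2)) (Function('Q')(G) = Mul(Mul(2, G), Add(G, Mul(2, G))) = Mul(Mul(2, G), Mul(3, G)) = Mul(6, Pow(G, 2)))
Add(Add(-21636, Function('Q')(Function('X')(13))), 29106) = Add(Add(-21636, Mul(6, Pow(25, 2))), 29106) = Add(Add(-21636, Mul(6, 625)), 29106) = Add(Add(-21636, 3750), 29106) = Add(-17886, 29106) = 11220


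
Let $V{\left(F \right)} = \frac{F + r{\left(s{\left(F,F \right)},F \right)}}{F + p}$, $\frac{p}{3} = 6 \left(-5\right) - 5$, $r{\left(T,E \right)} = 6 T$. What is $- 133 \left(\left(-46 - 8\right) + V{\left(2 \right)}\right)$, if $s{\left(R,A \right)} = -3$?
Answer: $\frac{737618}{103} \approx 7161.3$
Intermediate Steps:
$p = -105$ ($p = 3 \left(6 \left(-5\right) - 5\right) = 3 \left(-30 - 5\right) = 3 \left(-35\right) = -105$)
$V{\left(F \right)} = \frac{-18 + F}{-105 + F}$ ($V{\left(F \right)} = \frac{F + 6 \left(-3\right)}{F - 105} = \frac{F - 18}{-105 + F} = \frac{-18 + F}{-105 + F}$)
$- 133 \left(\left(-46 - 8\right) + V{\left(2 \right)}\right) = - 133 \left(\left(-46 - 8\right) + \frac{-18 + 2}{-105 + 2}\right) = - 133 \left(\left(-46 - 8\right) + \frac{1}{-103} \left(-16\right)\right) = - 133 \left(-54 - - \frac{16}{103}\right) = - 133 \left(-54 + \frac{16}{103}\right) = \left(-133\right) \left(- \frac{5546}{103}\right) = \frac{737618}{103}$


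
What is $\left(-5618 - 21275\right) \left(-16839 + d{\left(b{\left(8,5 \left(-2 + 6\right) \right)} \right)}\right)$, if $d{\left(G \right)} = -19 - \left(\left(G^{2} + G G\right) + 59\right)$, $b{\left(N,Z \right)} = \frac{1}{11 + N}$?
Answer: $\frac{164236599827}{361} \approx 4.5495 \cdot 10^{8}$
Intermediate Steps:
$d{\left(G \right)} = -78 - 2 G^{2}$ ($d{\left(G \right)} = -19 - \left(\left(G^{2} + G^{2}\right) + 59\right) = -19 - \left(2 G^{2} + 59\right) = -19 - \left(59 + 2 G^{2}\right) = -78 - 2 G^{2}$)
$\left(-5618 - 21275\right) \left(-16839 + d{\left(b{\left(8,5 \left(-2 + 6\right) \right)} \right)}\right) = \left(-5618 - 21275\right) \left(-16839 - \left(78 + 2 \left(\frac{1}{11 + 8}\right)^{2}\right)\right) = - 26893 \left(-16839 - \left(78 + 2 \left(\frac{1}{19}\right)^{2}\right)\right) = - 26893 \left(-16839 - \left(78 + \frac{2}{361}\right)\right) = - 26893 \left(-16839 - \frac{28160}{361}\right) = \left(-26893\right) \left(- \frac{6107039}{361}\right) = \frac{164236599827}{361}$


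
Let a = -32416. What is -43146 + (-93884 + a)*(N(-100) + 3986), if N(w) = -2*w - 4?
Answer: -528229746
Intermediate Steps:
N(w) = -4 - 2*w
-43146 + (-93884 + a)*(N(-100) + 3986) = -43146 + (-93884 - 32416)*((-4 - 2*(-100)) + 3986) = -43146 - 126300*((-4 + 200) + 3986) = -43146 - 126300*(196 + 3986) = -43146 - 126300*4182 = -43146 - 528186600 = -528229746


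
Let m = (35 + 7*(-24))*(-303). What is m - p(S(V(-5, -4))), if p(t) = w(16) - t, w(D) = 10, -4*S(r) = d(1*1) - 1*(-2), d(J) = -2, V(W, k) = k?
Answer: 40289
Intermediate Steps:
S(r) = 0 (S(r) = -(-2 - 1*(-2))/4 = -(-2 + 2)/4 = -¼*0 = 0)
p(t) = 10 - t
m = 40299 (m = (35 - 168)*(-303) = -133*(-303) = 40299)
m - p(S(V(-5, -4))) = 40299 - (10 - 1*0) = 40299 - (10 + 0) = 40299 - 1*10 = 40299 - 10 = 40289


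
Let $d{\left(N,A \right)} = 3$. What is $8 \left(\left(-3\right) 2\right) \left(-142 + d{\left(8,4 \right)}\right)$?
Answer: $6672$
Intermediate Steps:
$8 \left(\left(-3\right) 2\right) \left(-142 + d{\left(8,4 \right)}\right) = 8 \left(\left(-3\right) 2\right) \left(-142 + 3\right) = 8 \left(-6\right) \left(-139\right) = \left(-48\right) \left(-139\right) = 6672$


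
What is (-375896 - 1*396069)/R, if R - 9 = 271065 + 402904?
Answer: -771965/673978 ≈ -1.1454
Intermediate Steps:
R = 673978 (R = 9 + (271065 + 402904) = 9 + 673969 = 673978)
(-375896 - 1*396069)/R = (-375896 - 1*396069)/673978 = (-375896 - 396069)*(1/673978) = -771965*1/673978 = -771965/673978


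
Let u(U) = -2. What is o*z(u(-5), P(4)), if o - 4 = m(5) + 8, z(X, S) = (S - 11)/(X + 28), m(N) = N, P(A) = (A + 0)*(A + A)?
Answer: 357/26 ≈ 13.731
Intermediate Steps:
P(A) = 2*A² (P(A) = A*(2*A) = 2*A²)
z(X, S) = (-11 + S)/(28 + X)
o = 17 (o = 4 + (5 + 8) = 4 + 13 = 17)
o*z(u(-5), P(4)) = 17*((-11 + 2*4²)/(28 - 2)) = 17*((-11 + 2*16)/26) = 17*((-11 + 32)/26) = 17*((1/26)*21) = 17*(21/26) = 357/26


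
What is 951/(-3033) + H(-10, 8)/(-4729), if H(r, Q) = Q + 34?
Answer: -1541555/4781019 ≈ -0.32243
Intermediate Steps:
H(r, Q) = 34 + Q
951/(-3033) + H(-10, 8)/(-4729) = 951/(-3033) + (34 + 8)/(-4729) = 951*(-1/3033) + 42*(-1/4729) = -317/1011 - 42/4729 = -1541555/4781019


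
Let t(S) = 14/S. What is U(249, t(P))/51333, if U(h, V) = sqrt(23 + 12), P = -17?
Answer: sqrt(35)/51333 ≈ 0.00011525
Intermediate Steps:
U(h, V) = sqrt(35)
U(249, t(P))/51333 = sqrt(35)/51333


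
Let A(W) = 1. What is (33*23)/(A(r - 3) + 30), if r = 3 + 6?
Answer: 759/31 ≈ 24.484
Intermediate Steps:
r = 9
(33*23)/(A(r - 3) + 30) = (33*23)/(1 + 30) = 759/31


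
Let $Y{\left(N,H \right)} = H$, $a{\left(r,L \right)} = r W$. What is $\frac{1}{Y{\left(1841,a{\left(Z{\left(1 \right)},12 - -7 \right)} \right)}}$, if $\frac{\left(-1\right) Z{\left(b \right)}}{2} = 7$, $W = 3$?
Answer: $- \frac{1}{42} \approx -0.02381$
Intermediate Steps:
$Z{\left(b \right)} = -14$ ($Z{\left(b \right)} = \left(-2\right) 7 = -14$)
$a{\left(r,L \right)} = 3 r$ ($a{\left(r,L \right)} = r 3 = 3 r$)
$\frac{1}{Y{\left(1841,a{\left(Z{\left(1 \right)},12 - -7 \right)} \right)}} = \frac{1}{3 \left(-14\right)} = \frac{1}{-42} = - \frac{1}{42}$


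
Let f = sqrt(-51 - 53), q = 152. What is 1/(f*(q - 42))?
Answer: -I*sqrt(26)/5720 ≈ -0.00089144*I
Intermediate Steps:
f = 2*I*sqrt(26) (f = sqrt(-104) = 2*I*sqrt(26) ≈ 10.198*I)
1/(f*(q - 42)) = 1/((2*I*sqrt(26))*(152 - 42)) = 1/((2*I*sqrt(26))*110) = 1/(220*I*sqrt(26)) = -I*sqrt(26)/5720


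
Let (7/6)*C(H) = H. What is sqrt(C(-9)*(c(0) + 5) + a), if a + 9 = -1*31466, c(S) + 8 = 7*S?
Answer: I*sqrt(1541141)/7 ≈ 177.35*I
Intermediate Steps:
c(S) = -8 + 7*S
C(H) = 6*H/7
a = -31475 (a = -9 - 1*31466 = -9 - 31466 = -31475)
sqrt(C(-9)*(c(0) + 5) + a) = sqrt(((6/7)*(-9))*((-8 + 7*0) + 5) - 31475) = sqrt(-54*((-8 + 0) + 5)/7 - 31475) = sqrt(-54*(-8 + 5)/7 - 31475) = sqrt(-54/7*(-3) - 31475) = sqrt(162/7 - 31475) = sqrt(-220163/7) = I*sqrt(1541141)/7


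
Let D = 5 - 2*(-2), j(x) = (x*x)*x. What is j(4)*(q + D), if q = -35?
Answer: -1664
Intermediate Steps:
j(x) = x**3 (j(x) = x**2*x = x**3)
D = 9 (D = 5 + 4 = 9)
j(4)*(q + D) = 4**3*(-35 + 9) = 64*(-26) = -1664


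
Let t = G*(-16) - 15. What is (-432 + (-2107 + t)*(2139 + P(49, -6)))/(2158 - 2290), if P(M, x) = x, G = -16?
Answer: 663435/22 ≈ 30156.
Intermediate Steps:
t = 241 (t = -16*(-16) - 15 = 256 - 15 = 241)
(-432 + (-2107 + t)*(2139 + P(49, -6)))/(2158 - 2290) = (-432 + (-2107 + 241)*(2139 - 6))/(2158 - 2290) = (-432 - 1866*2133)/(-132) = (-432 - 3980178)*(-1/132) = -3980610*(-1/132) = 663435/22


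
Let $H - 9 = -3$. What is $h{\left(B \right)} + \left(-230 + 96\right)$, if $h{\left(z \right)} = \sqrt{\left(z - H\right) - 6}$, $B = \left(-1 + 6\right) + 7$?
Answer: $-134$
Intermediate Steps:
$H = 6$ ($H = 9 - 3 = 6$)
$B = 12$ ($B = 5 + 7 = 12$)
$h{\left(z \right)} = \sqrt{-12 + z}$ ($h{\left(z \right)} = \sqrt{\left(z - 6\right) - 6} = \sqrt{\left(-6 + z\right) - 6} = \sqrt{-12 + z}$)
$h{\left(B \right)} + \left(-230 + 96\right) = \sqrt{-12 + 12} + \left(-230 + 96\right) = \sqrt{0} - 134 = 0 - 134 = -134$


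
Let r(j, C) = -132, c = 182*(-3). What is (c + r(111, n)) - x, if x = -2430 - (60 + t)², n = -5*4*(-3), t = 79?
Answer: 21073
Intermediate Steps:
n = 60 (n = -20*(-3) = 60)
c = -546
x = -21751 (x = -2430 - (60 + 79)² = -2430 - 1*139² = -2430 - 1*19321 = -2430 - 19321 = -21751)
(c + r(111, n)) - x = (-546 - 132) - 1*(-21751) = -678 + 21751 = 21073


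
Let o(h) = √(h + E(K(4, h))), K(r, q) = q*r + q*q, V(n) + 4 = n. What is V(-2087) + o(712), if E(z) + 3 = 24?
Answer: -2091 + √733 ≈ -2063.9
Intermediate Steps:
V(n) = -4 + n
K(r, q) = q² + q*r (K(r, q) = q*r + q² = q² + q*r)
E(z) = 21 (E(z) = -3 + 24 = 21)
o(h) = √(21 + h) (o(h) = √(h + 21) = √(21 + h))
V(-2087) + o(712) = (-4 - 2087) + √(21 + 712) = -2091 + √733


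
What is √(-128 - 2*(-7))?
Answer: I*√114 ≈ 10.677*I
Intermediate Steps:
√(-128 - 2*(-7)) = √(-128 + 14) = √(-114) = I*√114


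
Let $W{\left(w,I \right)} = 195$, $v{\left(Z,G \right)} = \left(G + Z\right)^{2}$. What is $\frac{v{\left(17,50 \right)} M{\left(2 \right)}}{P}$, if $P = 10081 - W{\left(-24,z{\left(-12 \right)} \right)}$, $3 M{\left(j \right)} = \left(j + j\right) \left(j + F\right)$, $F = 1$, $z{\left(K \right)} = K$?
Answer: $\frac{8978}{4943} \approx 1.8163$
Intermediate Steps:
$M{\left(j \right)} = \frac{2 j \left(1 + j\right)}{3}$ ($M{\left(j \right)} = \frac{\left(j + j\right) \left(j + 1\right)}{3} = \frac{2 j \left(1 + j\right)}{3}$)
$P = 9886$ ($P = 10081 - 195 = 9886$)
$\frac{v{\left(17,50 \right)} M{\left(2 \right)}}{P} = \frac{\left(50 + 17\right)^{2} \cdot \frac{2}{3} \cdot 2 \left(1 + 2\right)}{9886} = 67^{2} \cdot \frac{2}{3} \cdot 2 \cdot 3 \cdot \frac{1}{9886} = 4489 \cdot 4 \cdot \frac{1}{9886} = 17956 \cdot \frac{1}{9886} = \frac{8978}{4943}$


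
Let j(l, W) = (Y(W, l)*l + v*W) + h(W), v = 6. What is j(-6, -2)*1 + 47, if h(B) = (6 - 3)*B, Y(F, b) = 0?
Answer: 29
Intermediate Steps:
h(B) = 3*B
j(l, W) = 9*W (j(l, W) = (0*l + 6*W) + 3*W = (0 + 6*W) + 3*W = 6*W + 3*W = 9*W)
j(-6, -2)*1 + 47 = (9*(-2))*1 + 47 = -18*1 + 47 = -18 + 47 = 29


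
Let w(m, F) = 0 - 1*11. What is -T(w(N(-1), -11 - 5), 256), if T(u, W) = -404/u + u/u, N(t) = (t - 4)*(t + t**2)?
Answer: -415/11 ≈ -37.727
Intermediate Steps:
N(t) = (-4 + t)*(t + t**2)
w(m, F) = -11 (w(m, F) = 0 - 11 = -11)
T(u, W) = 1 - 404/u (T(u, W) = -404/u + 1 = 1 - 404/u)
-T(w(N(-1), -11 - 5), 256) = -(-404 - 11)/(-11) = -(-1)*(-415)/11 = -1*415/11 = -415/11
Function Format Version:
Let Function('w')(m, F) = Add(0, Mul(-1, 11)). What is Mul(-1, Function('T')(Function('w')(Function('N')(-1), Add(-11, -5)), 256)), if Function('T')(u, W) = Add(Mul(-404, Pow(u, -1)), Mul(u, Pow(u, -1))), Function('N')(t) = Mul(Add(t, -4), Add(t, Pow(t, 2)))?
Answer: Rational(-415, 11) ≈ -37.727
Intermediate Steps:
Function('N')(t) = Mul(Add(-4, t), Add(t, Pow(t, 2)))
Function('w')(m, F) = -11 (Function('w')(m, F) = Add(0, -11) = -11)
Function('T')(u, W) = Add(1, Mul(-404, Pow(u, -1))) (Function('T')(u, W) = Add(Mul(-404, Pow(u, -1)), 1) = Add(1, Mul(-404, Pow(u, -1))))
Mul(-1, Function('T')(Function('w')(Function('N')(-1), Add(-11, -5)), 256)) = Mul(-1, Mul(Pow(-11, -1), Add(-404, -11))) = Mul(-1, Mul(Rational(-1, 11), -415)) = Mul(-1, Rational(415, 11)) = Rational(-415, 11)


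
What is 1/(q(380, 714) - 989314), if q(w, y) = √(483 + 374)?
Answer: -989314/978742189739 - √857/978742189739 ≈ -1.0108e-6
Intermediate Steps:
q(w, y) = √857
1/(q(380, 714) - 989314) = 1/(√857 - 989314) = 1/(-989314 + √857)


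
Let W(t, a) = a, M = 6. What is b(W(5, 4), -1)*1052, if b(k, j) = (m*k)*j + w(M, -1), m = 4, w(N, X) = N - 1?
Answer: -11572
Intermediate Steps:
w(N, X) = -1 + N
b(k, j) = 5 + 4*j*k (b(k, j) = (4*k)*j + (-1 + 6) = 4*j*k + 5 = 5 + 4*j*k)
b(W(5, 4), -1)*1052 = (5 + 4*(-1)*4)*1052 = (5 - 16)*1052 = -11*1052 = -11572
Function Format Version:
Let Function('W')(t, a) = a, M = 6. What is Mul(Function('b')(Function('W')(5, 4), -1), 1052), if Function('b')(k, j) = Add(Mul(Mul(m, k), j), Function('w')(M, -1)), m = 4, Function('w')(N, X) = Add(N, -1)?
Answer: -11572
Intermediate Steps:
Function('w')(N, X) = Add(-1, N)
Function('b')(k, j) = Add(5, Mul(4, j, k)) (Function('b')(k, j) = Add(Mul(Mul(4, k), j), Add(-1, 6)) = Add(Mul(4, j, k), 5) = Add(5, Mul(4, j, k)))
Mul(Function('b')(Function('W')(5, 4), -1), 1052) = Mul(Add(5, Mul(4, -1, 4)), 1052) = Mul(Add(5, -16), 1052) = Mul(-11, 1052) = -11572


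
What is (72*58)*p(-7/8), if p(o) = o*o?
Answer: 12789/4 ≈ 3197.3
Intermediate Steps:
p(o) = o²
(72*58)*p(-7/8) = (72*58)*(-7/8)² = 4176*(-7*⅛)² = 4176*(-7/8)² = 4176*(49/64) = 12789/4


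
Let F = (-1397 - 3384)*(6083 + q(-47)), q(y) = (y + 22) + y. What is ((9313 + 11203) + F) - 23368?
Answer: -28741443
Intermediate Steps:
q(y) = 22 + 2*y (q(y) = (22 + y) + y = 22 + 2*y)
F = -28738591 (F = (-1397 - 3384)*(6083 + (22 + 2*(-47))) = -4781*(6083 + (22 - 94)) = -4781*(6083 - 72) = -4781*6011 = -28738591)
((9313 + 11203) + F) - 23368 = ((9313 + 11203) - 28738591) - 23368 = (20516 - 28738591) - 23368 = -28718075 - 23368 = -28741443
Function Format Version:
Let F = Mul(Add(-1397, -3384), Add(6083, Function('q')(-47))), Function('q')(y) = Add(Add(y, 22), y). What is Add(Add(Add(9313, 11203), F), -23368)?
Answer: -28741443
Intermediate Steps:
Function('q')(y) = Add(22, Mul(2, y)) (Function('q')(y) = Add(Add(22, y), y) = Add(22, Mul(2, y)))
F = -28738591 (F = Mul(Add(-1397, -3384), Add(6083, Add(22, Mul(2, -47)))) = Mul(-4781, Add(6083, Add(22, -94))) = Mul(-4781, Add(6083, -72)) = Mul(-4781, 6011) = -28738591)
Add(Add(Add(9313, 11203), F), -23368) = Add(Add(Add(9313, 11203), -28738591), -23368) = Add(Add(20516, -28738591), -23368) = Add(-28718075, -23368) = -28741443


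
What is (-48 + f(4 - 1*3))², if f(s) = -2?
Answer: 2500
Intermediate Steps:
(-48 + f(4 - 1*3))² = (-48 - 2)² = (-50)² = 2500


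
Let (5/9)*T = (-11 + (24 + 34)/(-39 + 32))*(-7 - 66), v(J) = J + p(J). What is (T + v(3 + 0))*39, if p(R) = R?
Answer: 693459/7 ≈ 99066.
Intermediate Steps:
v(J) = 2*J (v(J) = J + J = 2*J)
T = 17739/7 (T = 9*((-11 + (24 + 34)/(-39 + 32))*(-7 - 66))/5 = 9*((-11 + 58/(-7))*(-73))/5 = 9*((-11 + 58*(-⅐))*(-73))/5 = 9*((-11 - 58/7)*(-73))/5 = 9*(-135/7*(-73))/5 = (9/5)*(9855/7) = 17739/7 ≈ 2534.1)
(T + v(3 + 0))*39 = (17739/7 + 2*(3 + 0))*39 = (17739/7 + 2*3)*39 = (17739/7 + 6)*39 = (17781/7)*39 = 693459/7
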